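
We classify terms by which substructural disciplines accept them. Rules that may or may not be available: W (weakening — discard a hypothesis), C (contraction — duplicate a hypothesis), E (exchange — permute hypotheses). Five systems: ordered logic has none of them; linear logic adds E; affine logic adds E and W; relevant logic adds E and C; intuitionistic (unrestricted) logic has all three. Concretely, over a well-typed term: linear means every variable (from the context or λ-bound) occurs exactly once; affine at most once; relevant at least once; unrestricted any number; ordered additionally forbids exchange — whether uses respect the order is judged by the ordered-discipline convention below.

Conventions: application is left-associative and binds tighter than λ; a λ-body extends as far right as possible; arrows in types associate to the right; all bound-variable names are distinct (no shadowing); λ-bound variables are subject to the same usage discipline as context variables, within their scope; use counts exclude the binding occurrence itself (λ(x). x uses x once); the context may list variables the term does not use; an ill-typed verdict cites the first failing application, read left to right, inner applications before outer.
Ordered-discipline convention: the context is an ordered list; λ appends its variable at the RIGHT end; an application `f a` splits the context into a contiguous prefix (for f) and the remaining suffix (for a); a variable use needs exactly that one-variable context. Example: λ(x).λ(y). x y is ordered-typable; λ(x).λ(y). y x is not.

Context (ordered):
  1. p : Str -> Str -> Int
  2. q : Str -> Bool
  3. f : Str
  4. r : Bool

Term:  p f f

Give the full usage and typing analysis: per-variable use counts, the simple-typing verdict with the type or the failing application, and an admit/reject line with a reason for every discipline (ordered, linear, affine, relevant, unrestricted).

use counts: p=1; q=0; f=2; r=0
order of uses: p, f, f
typing: ✓ — Int
ordered: ✗, repeated use of f ×2; q, r left unused
linear: ✗, repeated use of f ×2; q, r left unused
affine: ✗, repeated use of f ×2
relevant: ✗, q, r left unused
unrestricted: ✓, well-typed at Int; no restrictions here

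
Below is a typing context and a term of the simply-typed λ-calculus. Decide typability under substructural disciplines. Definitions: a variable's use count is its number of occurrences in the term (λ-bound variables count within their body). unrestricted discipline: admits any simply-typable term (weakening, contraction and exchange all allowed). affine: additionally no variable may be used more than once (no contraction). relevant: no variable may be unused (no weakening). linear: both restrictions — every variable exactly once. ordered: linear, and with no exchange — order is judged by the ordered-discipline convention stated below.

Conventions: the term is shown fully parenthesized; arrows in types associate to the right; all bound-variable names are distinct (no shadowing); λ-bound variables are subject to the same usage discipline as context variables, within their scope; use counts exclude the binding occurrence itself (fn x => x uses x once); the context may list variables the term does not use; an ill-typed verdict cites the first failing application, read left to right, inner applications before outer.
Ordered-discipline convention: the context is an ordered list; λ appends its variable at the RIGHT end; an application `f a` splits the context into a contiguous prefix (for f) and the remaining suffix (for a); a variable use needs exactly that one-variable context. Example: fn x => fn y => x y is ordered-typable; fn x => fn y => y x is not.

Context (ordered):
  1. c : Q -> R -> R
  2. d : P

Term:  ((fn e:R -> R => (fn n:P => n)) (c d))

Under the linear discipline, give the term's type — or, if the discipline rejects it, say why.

not well-typed under linear — not simply typable
use counts: c ×1; d ×1; e [bound] ×0; n [bound] ×1
order of uses: n, c, d
typing: ill-typed: a function awaiting Q gets P
summary: ordered ✗ · linear ✗ · affine ✗ · relevant ✗ · unrestricted ✗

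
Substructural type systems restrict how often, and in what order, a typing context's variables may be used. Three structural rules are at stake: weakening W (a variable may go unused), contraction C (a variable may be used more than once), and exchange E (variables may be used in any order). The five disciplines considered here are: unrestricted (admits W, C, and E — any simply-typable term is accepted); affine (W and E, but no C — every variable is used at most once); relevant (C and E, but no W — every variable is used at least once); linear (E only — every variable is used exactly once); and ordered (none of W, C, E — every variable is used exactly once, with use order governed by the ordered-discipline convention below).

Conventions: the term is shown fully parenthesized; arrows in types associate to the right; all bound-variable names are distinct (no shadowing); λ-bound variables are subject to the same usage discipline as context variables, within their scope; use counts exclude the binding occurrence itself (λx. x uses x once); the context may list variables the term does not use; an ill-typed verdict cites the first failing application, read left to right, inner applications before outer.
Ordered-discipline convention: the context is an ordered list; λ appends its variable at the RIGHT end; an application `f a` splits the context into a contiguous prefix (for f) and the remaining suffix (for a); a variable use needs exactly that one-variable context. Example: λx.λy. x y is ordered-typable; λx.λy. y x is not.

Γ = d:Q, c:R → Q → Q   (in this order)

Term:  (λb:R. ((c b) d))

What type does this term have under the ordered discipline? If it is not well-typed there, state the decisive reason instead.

not well-typed under ordered — use order c, b, d needs exchange
variable uses: d: 1, c: 1, b [bound]: 1
uses in reading order: c, b, d
typing: ✓ — R → Q
per-discipline verdicts: ordered ✗ | linear ✓ | affine ✓ | relevant ✓ | unrestricted ✓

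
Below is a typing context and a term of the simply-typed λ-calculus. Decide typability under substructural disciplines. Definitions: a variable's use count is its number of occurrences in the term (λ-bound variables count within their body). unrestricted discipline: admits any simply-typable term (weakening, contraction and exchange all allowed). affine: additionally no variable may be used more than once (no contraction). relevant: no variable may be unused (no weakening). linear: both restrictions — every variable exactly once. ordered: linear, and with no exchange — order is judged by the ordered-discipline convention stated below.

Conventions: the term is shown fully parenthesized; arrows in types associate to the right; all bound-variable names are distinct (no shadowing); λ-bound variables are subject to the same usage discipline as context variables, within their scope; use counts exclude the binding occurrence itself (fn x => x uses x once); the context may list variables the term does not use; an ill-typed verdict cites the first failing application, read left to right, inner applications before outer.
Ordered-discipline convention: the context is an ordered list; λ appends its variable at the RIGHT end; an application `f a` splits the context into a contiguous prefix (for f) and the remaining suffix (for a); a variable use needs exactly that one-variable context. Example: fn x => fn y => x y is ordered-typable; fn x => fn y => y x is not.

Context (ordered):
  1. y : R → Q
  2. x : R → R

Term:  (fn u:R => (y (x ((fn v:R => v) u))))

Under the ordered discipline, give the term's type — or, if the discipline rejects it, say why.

term : R → Q
usage: y ×1, x ×1, u [bound] ×1, v [bound] ×1
use order (left to right): y, x, v, u
typing: the term checks, with type R → Q
summary: ordered ✓ | linear ✓ | affine ✓ | relevant ✓ | unrestricted ✓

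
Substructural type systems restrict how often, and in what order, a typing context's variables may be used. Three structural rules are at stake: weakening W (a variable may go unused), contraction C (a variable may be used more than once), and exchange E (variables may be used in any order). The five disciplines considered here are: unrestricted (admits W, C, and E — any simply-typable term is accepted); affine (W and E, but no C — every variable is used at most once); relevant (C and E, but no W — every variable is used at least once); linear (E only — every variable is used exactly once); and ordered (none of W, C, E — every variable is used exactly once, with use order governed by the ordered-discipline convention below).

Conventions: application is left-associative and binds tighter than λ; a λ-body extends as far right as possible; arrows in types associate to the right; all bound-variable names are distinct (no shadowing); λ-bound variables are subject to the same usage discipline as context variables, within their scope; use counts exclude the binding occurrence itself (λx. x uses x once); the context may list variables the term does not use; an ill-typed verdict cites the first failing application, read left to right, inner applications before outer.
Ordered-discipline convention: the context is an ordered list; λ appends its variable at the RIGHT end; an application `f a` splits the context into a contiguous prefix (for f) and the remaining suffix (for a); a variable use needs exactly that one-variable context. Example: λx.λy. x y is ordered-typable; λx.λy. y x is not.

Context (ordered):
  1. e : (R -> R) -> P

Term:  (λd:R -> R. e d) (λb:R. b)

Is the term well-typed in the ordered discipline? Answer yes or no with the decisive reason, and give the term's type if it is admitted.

yes — single-use (e, d, b), ordered derivation ok; term : P
variable uses: e ×1, d [bound] ×1, b [bound] ×1
uses in reading order: e, d, b
typing: well-typed — term : P
summary: ordered ✓; linear ✓; affine ✓; relevant ✓; unrestricted ✓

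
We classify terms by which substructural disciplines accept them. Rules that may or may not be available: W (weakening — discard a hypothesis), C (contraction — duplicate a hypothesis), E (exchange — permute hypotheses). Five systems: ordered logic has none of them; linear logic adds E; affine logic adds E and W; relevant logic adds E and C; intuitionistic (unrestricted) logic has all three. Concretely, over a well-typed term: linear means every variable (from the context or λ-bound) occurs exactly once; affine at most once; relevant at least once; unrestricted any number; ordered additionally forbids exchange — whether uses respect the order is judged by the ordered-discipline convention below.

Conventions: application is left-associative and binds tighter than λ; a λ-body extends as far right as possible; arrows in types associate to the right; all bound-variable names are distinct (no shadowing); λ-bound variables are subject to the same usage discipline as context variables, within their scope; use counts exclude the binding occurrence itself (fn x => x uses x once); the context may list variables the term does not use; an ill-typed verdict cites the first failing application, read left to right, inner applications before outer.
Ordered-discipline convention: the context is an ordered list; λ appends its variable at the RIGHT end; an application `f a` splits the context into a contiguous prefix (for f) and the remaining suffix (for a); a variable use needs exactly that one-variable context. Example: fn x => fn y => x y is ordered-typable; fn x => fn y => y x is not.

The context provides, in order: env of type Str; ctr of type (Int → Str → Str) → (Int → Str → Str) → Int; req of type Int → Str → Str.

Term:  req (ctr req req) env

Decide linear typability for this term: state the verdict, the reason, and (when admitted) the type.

no — needs contraction — req ×3
use counts: env: 1×; ctr: 1×; req: 3×
use order (left to right): req, ctr, req, req, env
typing: well-typed at Str
summary: ordered ✗ · linear ✗ · affine ✗ · relevant ✓ · unrestricted ✓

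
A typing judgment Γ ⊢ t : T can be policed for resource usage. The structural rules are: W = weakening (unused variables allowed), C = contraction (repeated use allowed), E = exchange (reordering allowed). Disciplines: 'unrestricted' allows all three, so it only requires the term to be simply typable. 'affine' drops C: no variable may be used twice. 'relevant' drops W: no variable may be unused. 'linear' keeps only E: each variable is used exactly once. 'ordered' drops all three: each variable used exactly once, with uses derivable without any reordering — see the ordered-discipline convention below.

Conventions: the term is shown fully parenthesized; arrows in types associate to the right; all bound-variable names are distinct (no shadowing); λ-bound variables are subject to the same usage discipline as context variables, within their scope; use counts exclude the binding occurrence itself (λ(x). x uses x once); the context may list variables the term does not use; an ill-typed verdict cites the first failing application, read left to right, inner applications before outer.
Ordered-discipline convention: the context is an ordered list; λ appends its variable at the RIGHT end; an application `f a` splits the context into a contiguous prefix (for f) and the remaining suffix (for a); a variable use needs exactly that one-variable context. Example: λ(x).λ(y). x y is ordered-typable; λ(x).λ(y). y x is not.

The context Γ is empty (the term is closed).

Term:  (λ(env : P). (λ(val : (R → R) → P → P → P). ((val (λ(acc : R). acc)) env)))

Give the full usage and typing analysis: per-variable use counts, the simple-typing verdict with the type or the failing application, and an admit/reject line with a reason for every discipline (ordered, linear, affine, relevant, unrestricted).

counts: env [bound]: 1×, val [bound]: 1×, acc [bound]: 1×
uses in reading order: val, acc, env
typing: ✓ — P → ((R → R) → P → P → P) → P → P
ordered ✗ (no ordered split (uses run val, acc, env))
linear ✓ (env, val, acc: one use apiece)
affine ✓ (at most one use each (env, val, acc))
relevant ✓ (every one of env, val, acc appears)
unrestricted ✓ (well-typed at P → ((R → R) → P → P → P) → P → P; no restrictions here)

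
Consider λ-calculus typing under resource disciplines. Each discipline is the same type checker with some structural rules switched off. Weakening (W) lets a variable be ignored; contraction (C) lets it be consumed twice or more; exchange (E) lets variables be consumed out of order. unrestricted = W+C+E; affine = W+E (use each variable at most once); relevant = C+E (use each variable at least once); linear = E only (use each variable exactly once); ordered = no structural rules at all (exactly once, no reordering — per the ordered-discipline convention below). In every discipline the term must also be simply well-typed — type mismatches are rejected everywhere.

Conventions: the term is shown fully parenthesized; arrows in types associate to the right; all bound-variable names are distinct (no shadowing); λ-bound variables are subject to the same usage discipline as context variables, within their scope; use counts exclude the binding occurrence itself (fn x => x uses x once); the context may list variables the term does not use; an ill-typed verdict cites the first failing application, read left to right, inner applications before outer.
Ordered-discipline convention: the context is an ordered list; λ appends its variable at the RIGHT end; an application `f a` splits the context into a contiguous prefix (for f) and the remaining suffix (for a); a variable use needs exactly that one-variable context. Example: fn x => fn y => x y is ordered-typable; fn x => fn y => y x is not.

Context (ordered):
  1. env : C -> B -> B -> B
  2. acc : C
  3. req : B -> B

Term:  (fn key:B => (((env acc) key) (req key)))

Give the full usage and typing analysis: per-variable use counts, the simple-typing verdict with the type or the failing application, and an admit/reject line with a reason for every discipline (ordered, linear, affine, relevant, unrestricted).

variable uses: env: 1; acc: 1; req: 1; key (λ-bound): 2
left-to-right use order: env, acc, key, req, key
typing: the term checks, with type B -> B
ordered ✗ (repeated use of key ×2)
linear ✗ (repeated use of key ×2)
affine ✗ (repeated use of key ×2)
relevant ✓ (env, acc, req, key: all used, weakening unneeded)
unrestricted ✓ (well-typed at B -> B; no restrictions here)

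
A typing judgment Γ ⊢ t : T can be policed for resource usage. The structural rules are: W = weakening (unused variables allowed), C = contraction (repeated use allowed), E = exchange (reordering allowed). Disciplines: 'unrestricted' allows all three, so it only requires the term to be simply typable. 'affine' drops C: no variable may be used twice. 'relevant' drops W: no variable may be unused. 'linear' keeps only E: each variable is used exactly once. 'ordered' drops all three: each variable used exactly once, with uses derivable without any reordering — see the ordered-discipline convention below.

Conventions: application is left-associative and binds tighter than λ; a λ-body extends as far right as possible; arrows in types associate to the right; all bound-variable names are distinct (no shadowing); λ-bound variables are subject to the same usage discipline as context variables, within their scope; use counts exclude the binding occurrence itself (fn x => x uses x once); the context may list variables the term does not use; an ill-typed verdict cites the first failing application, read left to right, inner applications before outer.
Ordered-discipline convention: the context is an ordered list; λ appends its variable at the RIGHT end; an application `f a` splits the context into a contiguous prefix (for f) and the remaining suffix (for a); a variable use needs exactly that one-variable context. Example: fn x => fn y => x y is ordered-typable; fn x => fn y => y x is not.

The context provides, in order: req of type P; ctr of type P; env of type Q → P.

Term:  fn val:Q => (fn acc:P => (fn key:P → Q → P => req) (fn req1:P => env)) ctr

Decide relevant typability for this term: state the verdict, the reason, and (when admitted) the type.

no — val, acc, key, req1 left unused
counts: req: 1; ctr: 1; env: 1; val [bound]: 0; acc [bound]: 0; key [bound]: 0; req1 [bound]: 0
use order (left to right): req, env, ctr
typing: well-typed — term : Q → P
summary: ordered ✗; linear ✗; affine ✓; relevant ✗; unrestricted ✓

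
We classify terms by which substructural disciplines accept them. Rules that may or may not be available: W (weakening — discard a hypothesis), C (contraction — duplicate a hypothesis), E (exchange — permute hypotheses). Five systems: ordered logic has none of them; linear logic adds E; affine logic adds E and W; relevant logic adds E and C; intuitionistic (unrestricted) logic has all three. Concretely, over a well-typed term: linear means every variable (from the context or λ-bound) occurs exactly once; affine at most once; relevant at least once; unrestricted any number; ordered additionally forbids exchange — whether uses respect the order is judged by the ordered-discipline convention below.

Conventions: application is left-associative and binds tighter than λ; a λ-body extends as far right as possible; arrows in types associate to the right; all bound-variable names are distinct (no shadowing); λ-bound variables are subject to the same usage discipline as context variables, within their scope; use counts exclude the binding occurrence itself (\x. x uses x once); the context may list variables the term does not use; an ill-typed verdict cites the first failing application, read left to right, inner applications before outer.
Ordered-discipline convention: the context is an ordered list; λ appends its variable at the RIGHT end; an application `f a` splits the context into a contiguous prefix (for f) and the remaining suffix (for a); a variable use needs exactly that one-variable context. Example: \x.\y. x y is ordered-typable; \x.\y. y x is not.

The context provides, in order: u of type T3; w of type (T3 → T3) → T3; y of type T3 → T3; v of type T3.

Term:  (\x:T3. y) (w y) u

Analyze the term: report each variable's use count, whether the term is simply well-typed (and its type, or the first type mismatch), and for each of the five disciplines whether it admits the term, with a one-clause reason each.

variable uses: u=1, w=1, y=2, v=0, x (λ-bound)=0
order of uses: y, w, y, u
typing: well-typed — term : T3
ordered: ✗ — repeated use of y ×2; v, x left unused
linear: ✗ — repeated use of y ×2; v, x left unused
affine: ✗ — repeated use of y ×2
relevant: ✗ — v, x left unused
unrestricted: ✓ — well-typed at T3; no restrictions here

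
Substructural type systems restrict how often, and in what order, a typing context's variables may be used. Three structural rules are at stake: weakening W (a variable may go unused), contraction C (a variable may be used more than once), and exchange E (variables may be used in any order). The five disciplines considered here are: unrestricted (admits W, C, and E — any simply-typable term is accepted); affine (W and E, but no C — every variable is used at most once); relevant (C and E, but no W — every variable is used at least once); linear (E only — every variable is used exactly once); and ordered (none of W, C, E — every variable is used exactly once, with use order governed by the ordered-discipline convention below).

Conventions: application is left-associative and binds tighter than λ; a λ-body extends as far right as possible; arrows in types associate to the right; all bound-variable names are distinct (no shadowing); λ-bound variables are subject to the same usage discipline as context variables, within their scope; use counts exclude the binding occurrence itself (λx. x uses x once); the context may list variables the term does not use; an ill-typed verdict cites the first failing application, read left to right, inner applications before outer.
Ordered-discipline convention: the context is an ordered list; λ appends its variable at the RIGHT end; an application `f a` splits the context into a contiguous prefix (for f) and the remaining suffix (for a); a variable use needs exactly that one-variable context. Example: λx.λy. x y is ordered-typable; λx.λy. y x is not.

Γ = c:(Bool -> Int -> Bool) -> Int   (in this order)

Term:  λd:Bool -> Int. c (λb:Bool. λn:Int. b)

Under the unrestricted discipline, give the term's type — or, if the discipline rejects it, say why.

term : (Bool -> Int) -> Int
variable uses: c: 1×; d [bound]: 0×; b [bound]: 1×; n [bound]: 0×
left-to-right use order: c, b
typing: the term checks, with type (Bool -> Int) -> Int
summary: ordered ✗ · linear ✗ · affine ✓ · relevant ✗ · unrestricted ✓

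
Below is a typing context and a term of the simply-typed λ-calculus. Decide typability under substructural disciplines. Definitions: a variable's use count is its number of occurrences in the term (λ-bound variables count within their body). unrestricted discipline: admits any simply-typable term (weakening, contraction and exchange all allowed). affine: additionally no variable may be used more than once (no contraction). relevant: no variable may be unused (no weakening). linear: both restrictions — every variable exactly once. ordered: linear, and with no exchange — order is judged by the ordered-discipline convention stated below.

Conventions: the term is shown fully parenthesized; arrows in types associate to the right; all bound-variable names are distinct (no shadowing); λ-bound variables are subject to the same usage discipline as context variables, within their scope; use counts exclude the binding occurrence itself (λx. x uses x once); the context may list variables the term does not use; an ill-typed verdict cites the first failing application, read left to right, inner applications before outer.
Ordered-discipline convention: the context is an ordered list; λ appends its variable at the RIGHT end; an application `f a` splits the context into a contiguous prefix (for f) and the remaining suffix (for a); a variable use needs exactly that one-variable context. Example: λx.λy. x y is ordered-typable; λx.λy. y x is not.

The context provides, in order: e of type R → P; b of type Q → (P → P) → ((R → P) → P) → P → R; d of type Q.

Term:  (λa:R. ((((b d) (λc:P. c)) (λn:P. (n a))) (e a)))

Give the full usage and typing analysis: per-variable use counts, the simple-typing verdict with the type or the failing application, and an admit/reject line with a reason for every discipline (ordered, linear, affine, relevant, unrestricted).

usage: e ×1; b ×1; d ×1; a (bound) ×2; c (bound) ×1; n (bound) ×1
use order (left to right): b, d, c, n, a, e, a
typing: ill-typed: applying a non-function (P)
ordered: ✗, the type mismatch rejects it
linear: ✗, not simply typable
affine: ✗, fails simple typing
relevant: ✗, a type mismatch blocks all five
unrestricted: ✗, the type mismatch rejects it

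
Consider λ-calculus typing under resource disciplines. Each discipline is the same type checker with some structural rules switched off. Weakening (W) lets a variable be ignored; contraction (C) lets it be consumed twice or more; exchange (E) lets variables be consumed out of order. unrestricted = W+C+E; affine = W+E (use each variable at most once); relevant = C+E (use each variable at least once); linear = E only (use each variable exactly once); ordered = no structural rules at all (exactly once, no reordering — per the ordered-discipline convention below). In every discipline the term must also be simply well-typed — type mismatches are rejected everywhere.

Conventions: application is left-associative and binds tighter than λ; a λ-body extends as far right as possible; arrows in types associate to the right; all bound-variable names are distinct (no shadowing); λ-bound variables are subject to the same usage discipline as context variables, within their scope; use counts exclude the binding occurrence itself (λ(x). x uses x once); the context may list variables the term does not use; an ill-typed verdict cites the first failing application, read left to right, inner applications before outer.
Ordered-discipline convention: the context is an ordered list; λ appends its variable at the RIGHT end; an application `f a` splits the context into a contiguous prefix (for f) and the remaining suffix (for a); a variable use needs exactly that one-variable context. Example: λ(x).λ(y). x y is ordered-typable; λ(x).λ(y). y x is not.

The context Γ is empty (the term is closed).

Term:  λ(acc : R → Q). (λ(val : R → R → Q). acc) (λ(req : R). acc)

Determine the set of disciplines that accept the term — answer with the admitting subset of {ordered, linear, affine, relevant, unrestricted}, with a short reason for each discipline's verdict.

admitted by: unrestricted
usage: acc [bound]: 2×; val [bound]: 0×; req [bound]: 0×
left-to-right use order: acc, acc
typing: the term checks, with type (R → Q) → R → Q
ordered: ✗ — needs contraction — acc ×2; val, req never used (weakening)
linear: ✗ — needs contraction — acc ×2; val, req never used (weakening)
affine: ✗ — needs contraction — acc ×2
relevant: ✗ — val, req never used (weakening)
unrestricted: ✓ — simply typable at (R → Q) → R → Q; W, C, E all held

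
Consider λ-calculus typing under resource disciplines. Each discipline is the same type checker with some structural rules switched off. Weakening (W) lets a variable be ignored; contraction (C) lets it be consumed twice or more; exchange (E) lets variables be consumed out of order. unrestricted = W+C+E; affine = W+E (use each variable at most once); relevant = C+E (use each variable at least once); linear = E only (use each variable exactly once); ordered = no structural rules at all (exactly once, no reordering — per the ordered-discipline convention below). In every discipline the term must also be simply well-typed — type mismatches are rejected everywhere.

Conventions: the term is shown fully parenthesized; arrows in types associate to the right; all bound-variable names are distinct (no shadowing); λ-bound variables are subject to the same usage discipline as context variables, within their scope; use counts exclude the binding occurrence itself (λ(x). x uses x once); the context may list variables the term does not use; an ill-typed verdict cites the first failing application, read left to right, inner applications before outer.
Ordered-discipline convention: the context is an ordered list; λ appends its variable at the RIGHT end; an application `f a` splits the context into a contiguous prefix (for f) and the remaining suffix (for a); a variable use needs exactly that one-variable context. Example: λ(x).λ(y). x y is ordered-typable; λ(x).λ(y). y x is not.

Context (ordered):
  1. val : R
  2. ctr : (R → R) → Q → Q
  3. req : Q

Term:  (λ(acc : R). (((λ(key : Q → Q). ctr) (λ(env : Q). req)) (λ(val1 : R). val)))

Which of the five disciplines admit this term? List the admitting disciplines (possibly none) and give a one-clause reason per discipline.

accepted by: affine, unrestricted
usage: val=1, ctr=1, req=1, acc (bound)=0, key (bound)=0, env (bound)=0, val1 (bound)=0
order of uses: ctr, req, val
typing: ✓ — R → Q → Q
ordered ✗ (acc, key, env, val1 left unused)
linear ✗ (acc, key, env, val1 left unused)
affine ✓ (no duplicate uses among val, ctr, req, acc, key, env, val1)
relevant ✗ (acc, key, env, val1 left unused)
unrestricted ✓ (well-typed at R → Q → Q; no restrictions here)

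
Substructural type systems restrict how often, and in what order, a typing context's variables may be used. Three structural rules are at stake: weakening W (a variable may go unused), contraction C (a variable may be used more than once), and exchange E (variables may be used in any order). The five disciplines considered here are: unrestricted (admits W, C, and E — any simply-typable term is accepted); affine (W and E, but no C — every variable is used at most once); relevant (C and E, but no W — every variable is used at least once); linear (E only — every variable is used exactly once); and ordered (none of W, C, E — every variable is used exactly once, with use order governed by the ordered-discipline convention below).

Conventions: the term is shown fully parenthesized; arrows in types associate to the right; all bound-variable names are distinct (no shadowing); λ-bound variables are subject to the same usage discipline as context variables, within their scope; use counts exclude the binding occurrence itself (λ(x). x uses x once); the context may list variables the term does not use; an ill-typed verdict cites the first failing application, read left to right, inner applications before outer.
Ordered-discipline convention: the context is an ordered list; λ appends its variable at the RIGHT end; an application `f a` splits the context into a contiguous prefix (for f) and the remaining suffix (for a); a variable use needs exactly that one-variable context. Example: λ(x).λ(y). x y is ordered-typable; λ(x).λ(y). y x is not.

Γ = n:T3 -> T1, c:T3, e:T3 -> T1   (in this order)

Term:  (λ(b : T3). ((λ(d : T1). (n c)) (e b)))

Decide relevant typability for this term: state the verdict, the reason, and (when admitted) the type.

no — needs weakening: d unused
counts: n ×1, c ×1, e ×1, b [bound] ×1, d [bound] ×0
order of uses: n, c, e, b
typing: the term checks, with type T3 -> T1
all disciplines: ordered ✗; linear ✗; affine ✓; relevant ✗; unrestricted ✓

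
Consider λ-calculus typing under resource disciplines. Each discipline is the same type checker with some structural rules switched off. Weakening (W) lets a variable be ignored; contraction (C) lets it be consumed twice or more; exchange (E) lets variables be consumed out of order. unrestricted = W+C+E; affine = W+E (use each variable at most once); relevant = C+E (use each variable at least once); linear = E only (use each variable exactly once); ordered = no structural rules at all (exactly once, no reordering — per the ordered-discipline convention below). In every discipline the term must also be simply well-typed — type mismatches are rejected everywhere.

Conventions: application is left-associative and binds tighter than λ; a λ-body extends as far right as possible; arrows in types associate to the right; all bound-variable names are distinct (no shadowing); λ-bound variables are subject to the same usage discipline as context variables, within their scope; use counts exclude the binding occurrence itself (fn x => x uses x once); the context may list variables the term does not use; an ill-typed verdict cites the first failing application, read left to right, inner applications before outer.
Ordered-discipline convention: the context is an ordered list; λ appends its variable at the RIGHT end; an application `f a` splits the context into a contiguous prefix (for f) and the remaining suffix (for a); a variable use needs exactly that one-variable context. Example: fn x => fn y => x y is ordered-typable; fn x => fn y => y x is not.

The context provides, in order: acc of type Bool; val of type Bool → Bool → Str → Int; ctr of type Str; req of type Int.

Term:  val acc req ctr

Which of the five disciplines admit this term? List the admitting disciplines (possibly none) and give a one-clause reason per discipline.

accepted by: none
usage: acc: 1; val: 1; ctr: 1; req: 1
uses in reading order: val, acc, req, ctr
typing: ill-typed: argument of type Int where Bool is required
ordered ✗ (the type mismatch rejects it)
linear ✗ (not simply typable)
affine ✗ (fails simple typing)
relevant ✗ (a type mismatch blocks all five)
unrestricted ✗ (the type mismatch rejects it)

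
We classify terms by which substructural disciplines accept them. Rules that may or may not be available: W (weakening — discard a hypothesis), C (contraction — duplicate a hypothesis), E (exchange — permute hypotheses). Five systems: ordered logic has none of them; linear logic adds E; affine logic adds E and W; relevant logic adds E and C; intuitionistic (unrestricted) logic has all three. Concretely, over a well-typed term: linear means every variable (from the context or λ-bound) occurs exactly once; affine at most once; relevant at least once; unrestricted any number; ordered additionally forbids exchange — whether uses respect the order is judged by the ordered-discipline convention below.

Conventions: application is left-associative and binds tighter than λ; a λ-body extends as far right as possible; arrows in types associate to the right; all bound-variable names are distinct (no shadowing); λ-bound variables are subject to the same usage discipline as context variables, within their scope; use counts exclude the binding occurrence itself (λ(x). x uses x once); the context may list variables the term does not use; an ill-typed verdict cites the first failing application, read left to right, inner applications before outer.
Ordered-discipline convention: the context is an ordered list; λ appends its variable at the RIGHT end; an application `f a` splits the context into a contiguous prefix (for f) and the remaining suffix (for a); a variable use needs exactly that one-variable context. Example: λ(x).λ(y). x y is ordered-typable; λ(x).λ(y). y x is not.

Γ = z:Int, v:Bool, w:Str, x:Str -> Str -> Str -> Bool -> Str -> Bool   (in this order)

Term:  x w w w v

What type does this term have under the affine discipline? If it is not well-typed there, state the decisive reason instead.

not well-typed under affine — w ×3 used more than once (contraction)
variable uses: z ×0; v ×1; w ×3; x ×1
use order (left to right): x, w, w, w, v
typing: ✓ — Str -> Bool
all disciplines: ordered ✗, linear ✗, affine ✗, relevant ✗, unrestricted ✓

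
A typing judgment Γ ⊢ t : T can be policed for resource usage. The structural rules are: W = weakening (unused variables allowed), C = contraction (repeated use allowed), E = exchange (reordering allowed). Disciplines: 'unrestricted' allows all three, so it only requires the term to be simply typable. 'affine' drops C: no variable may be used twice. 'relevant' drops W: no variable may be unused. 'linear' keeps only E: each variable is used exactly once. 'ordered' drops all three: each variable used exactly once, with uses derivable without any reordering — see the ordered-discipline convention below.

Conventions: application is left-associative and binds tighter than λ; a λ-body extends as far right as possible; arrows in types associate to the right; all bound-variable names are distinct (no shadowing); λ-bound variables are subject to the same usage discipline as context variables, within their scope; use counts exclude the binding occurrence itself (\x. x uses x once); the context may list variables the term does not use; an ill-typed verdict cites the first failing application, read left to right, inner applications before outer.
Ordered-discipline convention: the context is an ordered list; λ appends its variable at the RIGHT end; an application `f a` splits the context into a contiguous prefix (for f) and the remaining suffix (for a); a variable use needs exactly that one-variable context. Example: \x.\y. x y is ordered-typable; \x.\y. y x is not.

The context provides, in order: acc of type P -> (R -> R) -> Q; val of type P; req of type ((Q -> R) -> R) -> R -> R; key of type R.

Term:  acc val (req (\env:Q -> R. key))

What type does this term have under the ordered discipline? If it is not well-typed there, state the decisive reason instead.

not well-typed under ordered — env never used (weakening)
counts: acc: 1×; val: 1×; req: 1×; key: 1×; env [bound]: 0×
use order (left to right): acc, val, req, key
typing: well-typed — term : Q
per-discipline verdicts: ordered ✗; linear ✗; affine ✓; relevant ✗; unrestricted ✓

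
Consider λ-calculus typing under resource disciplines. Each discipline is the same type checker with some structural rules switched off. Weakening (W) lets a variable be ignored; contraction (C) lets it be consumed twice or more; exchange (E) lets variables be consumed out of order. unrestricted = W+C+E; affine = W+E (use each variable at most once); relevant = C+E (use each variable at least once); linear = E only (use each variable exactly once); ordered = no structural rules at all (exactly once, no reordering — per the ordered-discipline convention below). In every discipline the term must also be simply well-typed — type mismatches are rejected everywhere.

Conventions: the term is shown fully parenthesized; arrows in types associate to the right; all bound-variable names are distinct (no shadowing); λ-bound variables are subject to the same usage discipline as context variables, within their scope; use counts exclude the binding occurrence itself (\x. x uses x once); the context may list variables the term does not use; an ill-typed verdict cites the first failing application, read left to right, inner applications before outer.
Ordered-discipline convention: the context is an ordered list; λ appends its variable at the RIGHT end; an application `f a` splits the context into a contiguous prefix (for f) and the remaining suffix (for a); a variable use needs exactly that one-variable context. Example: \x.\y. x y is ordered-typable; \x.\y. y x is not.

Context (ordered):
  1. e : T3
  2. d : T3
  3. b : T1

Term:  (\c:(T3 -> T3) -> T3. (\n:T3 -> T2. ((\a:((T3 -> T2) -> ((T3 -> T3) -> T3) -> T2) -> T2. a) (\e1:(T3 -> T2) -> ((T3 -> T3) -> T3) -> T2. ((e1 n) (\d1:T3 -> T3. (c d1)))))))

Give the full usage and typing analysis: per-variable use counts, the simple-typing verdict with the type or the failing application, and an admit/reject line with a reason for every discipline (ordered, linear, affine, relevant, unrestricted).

variable uses: e ×0, d ×0, b ×0, c (λ-bound) ×1, n (λ-bound) ×1, a (λ-bound) ×1, e1 (λ-bound) ×1, d1 (λ-bound) ×1
order of uses: a, e1, n, c, d1
typing: the term checks, with type ((T3 -> T3) -> T3) -> (T3 -> T2) -> ((T3 -> T2) -> ((T3 -> T3) -> T3) -> T2) -> T2
ordered: ✗, needs weakening: e, d, b unused
linear: ✗, needs weakening: e, d, b unused
affine: ✓, none of e, d, b, c, n, a, e1, d1 used more than once
relevant: ✗, needs weakening: e, d, b unused
unrestricted: ✓, simply typable at ((T3 -> T3) -> T3) -> (T3 -> T2) -> ((T3 -> T2) -> ((T3 -> T3) -> T3) -> T2) -> T2; W, C, E all held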